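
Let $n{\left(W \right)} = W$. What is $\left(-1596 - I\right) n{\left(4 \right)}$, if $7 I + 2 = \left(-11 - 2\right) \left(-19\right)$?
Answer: $-6524$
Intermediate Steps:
$I = 35$ ($I = - \frac{2}{7} + \frac{\left(-11 - 2\right) \left(-19\right)}{7} = - \frac{2}{7} + \frac{\left(-13\right) \left(-19\right)}{7} = - \frac{2}{7} + \frac{1}{7} \cdot 247 = - \frac{2}{7} + \frac{247}{7} = 35$)
$\left(-1596 - I\right) n{\left(4 \right)} = \left(-1596 - 35\right) 4 = \left(-1631\right) 4 = -6524$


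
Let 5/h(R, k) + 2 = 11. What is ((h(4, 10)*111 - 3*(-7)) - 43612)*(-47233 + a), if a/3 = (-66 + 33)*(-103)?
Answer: 4836457168/3 ≈ 1.6122e+9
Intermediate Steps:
a = 10197 (a = 3*((-66 + 33)*(-103)) = 3*(-33*(-103)) = 3*3399 = 10197)
h(R, k) = 5/9 (h(R, k) = 5/(-2 + 11) = 5/9)
((h(4, 10)*111 - 3*(-7)) - 43612)*(-47233 + a) = (((5/9)*111 - 3*(-7)) - 43612)*(-47233 + 10197) = ((185/3 + 21) - 43612)*(-37036) = (248/3 - 43612)*(-37036) = -130588/3*(-37036) = 4836457168/3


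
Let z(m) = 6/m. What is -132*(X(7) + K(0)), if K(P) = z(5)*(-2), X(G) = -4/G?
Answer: 13728/35 ≈ 392.23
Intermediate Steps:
K(P) = -12/5 (K(P) = (6/5)*(-2) = -12/5)
-132*(X(7) + K(0)) = -132*(-4/7 - 12/5) = -132*(-104/35) = 13728/35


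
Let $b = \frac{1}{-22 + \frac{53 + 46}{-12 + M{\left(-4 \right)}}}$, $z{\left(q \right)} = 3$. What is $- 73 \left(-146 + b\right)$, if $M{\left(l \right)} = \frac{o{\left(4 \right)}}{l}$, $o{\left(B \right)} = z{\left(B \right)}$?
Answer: $\frac{5394189}{506} \approx 10660.0$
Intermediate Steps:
$o{\left(B \right)} = 3$
$M{\left(l \right)} = \frac{3}{l}$
$b = - \frac{17}{506}$ ($b = \frac{1}{-22 + \frac{53 + 46}{-12 + \frac{3}{-4}}} = \frac{1}{-22 + \frac{99}{-12 + 3 \left(- \frac{1}{4}\right)}} = \frac{1}{-22 + \frac{99}{-12 - \frac{3}{4}}} = \frac{1}{-22 + \frac{99}{- \frac{51}{4}}} = \frac{1}{-22 + 99 \left(- \frac{4}{51}\right)} = \frac{1}{-22 - \frac{132}{17}} = \frac{1}{- \frac{506}{17}} = - \frac{17}{506} \approx -0.033597$)
$- 73 \left(-146 + b\right) = - 73 \left(-146 - \frac{17}{506}\right) = \left(-73\right) \left(- \frac{73893}{506}\right) = \frac{5394189}{506}$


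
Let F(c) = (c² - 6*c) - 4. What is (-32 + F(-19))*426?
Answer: 187014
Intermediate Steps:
F(c) = -4 + c² - 6*c
(-32 + F(-19))*426 = (-32 + (-4 + (-19)² - 6*(-19)))*426 = (-32 + (-4 + 361 + 114))*426 = (-32 + 471)*426 = 439*426 = 187014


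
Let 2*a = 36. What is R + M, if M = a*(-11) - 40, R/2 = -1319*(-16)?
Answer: 41970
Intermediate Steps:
a = 18 (a = (½)*36 = 18)
R = 42208 (R = 2*(-1319*(-16)) = 2*21104 = 42208)
M = -238 (M = 18*(-11) - 40 = -198 - 40 = -238)
R + M = 42208 - 238 = 41970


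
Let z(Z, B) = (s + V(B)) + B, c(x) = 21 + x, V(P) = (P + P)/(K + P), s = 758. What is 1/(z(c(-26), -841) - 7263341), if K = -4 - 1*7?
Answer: -426/3094217783 ≈ -1.3768e-7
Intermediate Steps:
K = -11 (K = -4 - 7 = -11)
V(P) = 2*P/(-11 + P) (V(P) = (P + P)/(-11 + P) = (2*P)/(-11 + P) = 2*P/(-11 + P))
z(Z, B) = 758 + B + 2*B/(-11 + B) (z(Z, B) = (758 + 2*B/(-11 + B)) + B = 758 + B + 2*B/(-11 + B))
1/(z(c(-26), -841) - 7263341) = 1/((-8338 + (-841)² + 749*(-841))/(-11 - 841) - 7263341) = 1/((-8338 + 707281 - 629909)/(-852) - 7263341) = 1/(-1/852*69034 - 7263341) = 1/(-34517/426 - 7263341) = 1/(-3094217783/426) = -426/3094217783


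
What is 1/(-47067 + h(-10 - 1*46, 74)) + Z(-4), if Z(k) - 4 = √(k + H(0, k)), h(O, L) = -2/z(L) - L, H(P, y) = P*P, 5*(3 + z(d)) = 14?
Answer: 188523/47131 + 2*I ≈ 4.0 + 2.0*I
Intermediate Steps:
z(d) = -⅕ (z(d) = -3 + (⅕)*14 = -3 + 14/5 = -⅕)
H(P, y) = P²
h(O, L) = 10 - L (h(O, L) = -2/(-⅕) - L = -2*(-5) - L = 10 - L)
Z(k) = 4 + √k (Z(k) = 4 + √(k + 0²) = 4 + √(k + 0) = 4 + √k)
1/(-47067 + h(-10 - 1*46, 74)) + Z(-4) = 1/(-47067 + (10 - 1*74)) + (4 + √(-4)) = 1/(-47067 + (10 - 74)) + (4 + 2*I) = 1/(-47067 - 64) + (4 + 2*I) = 1/(-47131) + (4 + 2*I) = -1/47131 + (4 + 2*I) = 188523/47131 + 2*I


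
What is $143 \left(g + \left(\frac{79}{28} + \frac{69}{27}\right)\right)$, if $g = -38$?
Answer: $- \frac{1175603}{252} \approx -4665.1$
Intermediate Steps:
$143 \left(g + \left(\frac{79}{28} + \frac{69}{27}\right)\right) = 143 \left(-38 + \left(\frac{79}{28} + \frac{69}{27}\right)\right) = 143 \left(-38 + \left(79 \cdot \frac{1}{28} + 69 \cdot \frac{1}{27}\right)\right) = 143 \left(-38 + \left(\frac{79}{28} + \frac{23}{9}\right)\right) = 143 \left(-38 + \frac{1355}{252}\right) = 143 \left(- \frac{8221}{252}\right) = - \frac{1175603}{252}$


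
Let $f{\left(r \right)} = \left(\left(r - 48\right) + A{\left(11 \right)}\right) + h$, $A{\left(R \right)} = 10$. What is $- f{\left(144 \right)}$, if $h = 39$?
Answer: $-145$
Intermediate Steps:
$f{\left(r \right)} = 1 + r$ ($f{\left(r \right)} = \left(\left(r - 48\right) + 10\right) + 39 = \left(\left(-48 + r\right) + 10\right) + 39 = \left(-38 + r\right) + 39 = 1 + r$)
$- f{\left(144 \right)} = - (1 + 144) = \left(-1\right) 145 = -145$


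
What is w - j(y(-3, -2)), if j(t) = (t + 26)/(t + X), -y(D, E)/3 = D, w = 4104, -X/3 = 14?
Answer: 135467/33 ≈ 4105.1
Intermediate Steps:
X = -42 (X = -3*14 = -42)
y(D, E) = -3*D
j(t) = (26 + t)/(-42 + t) (j(t) = (t + 26)/(t - 42) = (26 + t)/(-42 + t))
w - j(y(-3, -2)) = 4104 - (26 - 3*(-3))/(-42 - 3*(-3)) = 4104 - (26 + 9)/(-42 + 9) = 4104 - 35/(-33) = 4104 - (-1)*35/33 = 4104 - 1*(-35/33) = 4104 + 35/33 = 135467/33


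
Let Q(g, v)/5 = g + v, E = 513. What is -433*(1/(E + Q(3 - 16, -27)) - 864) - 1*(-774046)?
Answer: 359373021/313 ≈ 1.1482e+6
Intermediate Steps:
Q(g, v) = 5*g + 5*v (Q(g, v) = 5*(g + v) = 5*g + 5*v)
-433*(1/(E + Q(3 - 16, -27)) - 864) - 1*(-774046) = -433*(1/(513 + (5*(3 - 16) + 5*(-27))) - 864) - 1*(-774046) = -433*(1/(513 + (5*(-13) - 135)) - 864) + 774046 = -433*(1/(513 + (-65 - 135)) - 864) + 774046 = -433*(1/(513 - 200) - 864) + 774046 = -433*(1/313 - 864) + 774046 = -433*(-270431/313) + 774046 = 117096623/313 + 774046 = 359373021/313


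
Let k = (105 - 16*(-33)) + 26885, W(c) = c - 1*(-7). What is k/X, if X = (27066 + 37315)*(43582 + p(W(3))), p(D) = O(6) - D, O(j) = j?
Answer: 13759/1402797609 ≈ 9.8083e-6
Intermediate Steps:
W(c) = 7 + c (W(c) = c + 7 = 7 + c)
p(D) = 6 - D
X = 2805595218 (X = (27066 + 37315)*(43582 + (6 - (7 + 3))) = 64381*(43582 + (6 - 1*10)) = 64381*(43582 + (6 - 10)) = 64381*(43582 - 4) = 64381*43578 = 2805595218)
k = 27518 (k = (105 + 528) + 26885 = 633 + 26885 = 27518)
k/X = 27518/2805595218 = 27518*(1/2805595218) = 13759/1402797609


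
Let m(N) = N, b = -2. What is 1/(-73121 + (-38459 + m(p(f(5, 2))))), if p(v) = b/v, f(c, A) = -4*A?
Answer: -4/446319 ≈ -8.9622e-6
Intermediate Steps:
p(v) = -2/v
1/(-73121 + (-38459 + m(p(f(5, 2))))) = 1/(-73121 + (-38459 - 2/((-4*2)))) = 1/(-73121 + (-38459 - 2/(-8))) = 1/(-73121 + (-38459 - 2*(-1/8))) = 1/(-73121 + (-38459 + 1/4)) = 1/(-73121 - 153835/4) = 1/(-446319/4) = -4/446319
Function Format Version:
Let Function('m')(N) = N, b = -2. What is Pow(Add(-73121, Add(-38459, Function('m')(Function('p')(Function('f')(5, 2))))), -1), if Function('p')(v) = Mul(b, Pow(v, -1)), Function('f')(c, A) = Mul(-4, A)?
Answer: Rational(-4, 446319) ≈ -8.9622e-6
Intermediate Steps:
Function('p')(v) = Mul(-2, Pow(v, -1))
Pow(Add(-73121, Add(-38459, Function('m')(Function('p')(Function('f')(5, 2))))), -1) = Pow(Add(-73121, Add(-38459, Mul(-2, Pow(Mul(-4, 2), -1)))), -1) = Pow(Add(-73121, Add(-38459, Mul(-2, Pow(-8, -1)))), -1) = Pow(Add(-73121, Add(-38459, Mul(-2, Rational(-1, 8)))), -1) = Pow(Add(-73121, Add(-38459, Rational(1, 4))), -1) = Pow(Add(-73121, Rational(-153835, 4)), -1) = Pow(Rational(-446319, 4), -1) = Rational(-4, 446319)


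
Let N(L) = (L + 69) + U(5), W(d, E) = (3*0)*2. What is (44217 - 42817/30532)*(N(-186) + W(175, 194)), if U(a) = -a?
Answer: -82349428247/15266 ≈ -5.3943e+6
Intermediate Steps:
W(d, E) = 0 (W(d, E) = 0*2 = 0)
N(L) = 64 + L (N(L) = (L + 69) - 1*5 = (69 + L) - 5 = 64 + L)
(44217 - 42817/30532)*(N(-186) + W(175, 194)) = (44217 - 42817/30532)*((64 - 186) + 0) = (44217 - 42817*1/30532)*(-122 + 0) = (44217 - 42817/30532)*(-122) = (1349990627/30532)*(-122) = -82349428247/15266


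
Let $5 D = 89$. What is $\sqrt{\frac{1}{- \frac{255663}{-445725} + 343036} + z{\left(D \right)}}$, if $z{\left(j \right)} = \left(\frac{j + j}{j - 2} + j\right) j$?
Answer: $\frac{3 \sqrt{1786012216890219025179955286}}{6710610091265} \approx 18.893$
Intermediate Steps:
$D = \frac{89}{5}$ ($D = \frac{1}{5} \cdot 89 = \frac{89}{5} \approx 17.8$)
$z{\left(j \right)} = j \left(j + \frac{2 j}{-2 + j}\right)$ ($z{\left(j \right)} = \left(\frac{2 j}{-2 + j} + j\right) j = \left(j + \frac{2 j}{-2 + j}\right) j = j \left(j + \frac{2 j}{-2 + j}\right)$)
$\sqrt{\frac{1}{- \frac{255663}{-445725} + 343036} + z{\left(D \right)}} = \sqrt{\frac{1}{- \frac{255663}{-445725} + 343036} + \frac{\left(\frac{89}{5}\right)^{3}}{-2 + \frac{89}{5}}} = \sqrt{\frac{1}{\left(-255663\right) \left(- \frac{1}{445725}\right) + 343036} + \frac{704969}{125 \cdot \frac{79}{5}}} = \sqrt{\frac{1}{\frac{28407}{49525} + 343036} + \frac{704969}{125} \cdot \frac{5}{79}} = \sqrt{\frac{1}{\frac{16988886307}{49525}} + \frac{704969}{1975}} = \sqrt{\frac{49525}{16988886307} + \frac{704969}{1975}} = \sqrt{\frac{11976638288771358}{33553050456325}} = \frac{3 \sqrt{1786012216890219025179955286}}{6710610091265}$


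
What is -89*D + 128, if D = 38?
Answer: -3254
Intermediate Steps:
-89*D + 128 = -89*38 + 128 = -3382 + 128 = -3254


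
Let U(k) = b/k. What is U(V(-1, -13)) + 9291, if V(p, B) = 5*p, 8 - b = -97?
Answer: 9270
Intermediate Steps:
b = 105 (b = 8 - 1*(-97) = 8 + 97 = 105)
U(k) = 105/k
U(V(-1, -13)) + 9291 = 105/((5*(-1))) + 9291 = 105/(-5) + 9291 = 105*(-1/5) + 9291 = -21 + 9291 = 9270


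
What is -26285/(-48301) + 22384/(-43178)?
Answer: 26882073/1042770289 ≈ 0.025779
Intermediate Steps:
-26285/(-48301) + 22384/(-43178) = -26285*(-1/48301) + 22384*(-1/43178) = 26285/48301 - 11192/21589 = 26882073/1042770289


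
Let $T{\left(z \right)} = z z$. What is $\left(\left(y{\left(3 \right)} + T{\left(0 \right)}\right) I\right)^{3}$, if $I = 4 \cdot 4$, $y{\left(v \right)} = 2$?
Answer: $32768$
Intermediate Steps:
$T{\left(z \right)} = z^{2}$
$I = 16$
$\left(\left(y{\left(3 \right)} + T{\left(0 \right)}\right) I\right)^{3} = \left(\left(2 + 0^{2}\right) 16\right)^{3} = \left(\left(2 + 0\right) 16\right)^{3} = \left(2 \cdot 16\right)^{3} = 32^{3} = 32768$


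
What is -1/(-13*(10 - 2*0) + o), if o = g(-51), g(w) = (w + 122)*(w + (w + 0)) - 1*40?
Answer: 1/7412 ≈ 0.00013492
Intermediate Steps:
g(w) = -40 + 2*w*(122 + w) (g(w) = (122 + w)*(w + w) - 40 = (122 + w)*(2*w) - 40 = 2*w*(122 + w) - 40 = -40 + 2*w*(122 + w))
o = -7282 (o = -40 + 2*(-51)² + 244*(-51) = -40 + 2*2601 - 12444 = -40 + 5202 - 12444 = -7282)
-1/(-13*(10 - 2*0) + o) = -1/(-13*(10 - 2*0) - 7282) = -1/(-13*(10 + 0) - 7282) = -1/(-13*10 - 7282) = -1/(-130 - 7282) = -1/(-7412) = -1*(-1/7412) = 1/7412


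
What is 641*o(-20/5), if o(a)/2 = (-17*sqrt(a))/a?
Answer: 10897*I ≈ 10897.0*I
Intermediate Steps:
o(a) = -34/sqrt(a) (o(a) = 2*((-17*sqrt(a))/a) = 2*(-17/sqrt(a)) = -34/sqrt(a))
641*o(-20/5) = 641*(-34*(-I/2)) = 641*(-(-17)*I) = 641*(17*I) = 10897*I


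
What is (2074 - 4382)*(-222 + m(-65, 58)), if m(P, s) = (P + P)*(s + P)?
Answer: -1587904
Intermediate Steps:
m(P, s) = 2*P*(P + s) (m(P, s) = (2*P)*(P + s) = 2*P*(P + s))
(2074 - 4382)*(-222 + m(-65, 58)) = (2074 - 4382)*(-222 + 2*(-65)*(-65 + 58)) = -2308*(-222 + 2*(-65)*(-7)) = -2308*(-222 + 910) = -2308*688 = -1587904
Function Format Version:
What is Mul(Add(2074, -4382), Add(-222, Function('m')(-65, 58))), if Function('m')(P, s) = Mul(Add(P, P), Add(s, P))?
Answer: -1587904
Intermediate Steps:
Function('m')(P, s) = Mul(2, P, Add(P, s)) (Function('m')(P, s) = Mul(Mul(2, P), Add(P, s)) = Mul(2, P, Add(P, s)))
Mul(Add(2074, -4382), Add(-222, Function('m')(-65, 58))) = Mul(Add(2074, -4382), Add(-222, Mul(2, -65, Add(-65, 58)))) = Mul(-2308, Add(-222, Mul(2, -65, -7))) = Mul(-2308, Add(-222, 910)) = Mul(-2308, 688) = -1587904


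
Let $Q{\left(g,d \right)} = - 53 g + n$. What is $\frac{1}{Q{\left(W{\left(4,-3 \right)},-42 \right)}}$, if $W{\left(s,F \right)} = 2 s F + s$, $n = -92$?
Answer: $\frac{1}{968} \approx 0.0010331$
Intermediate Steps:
$W{\left(s,F \right)} = s + 2 F s$ ($W{\left(s,F \right)} = 2 F s + s = s + 2 F s$)
$Q{\left(g,d \right)} = -92 - 53 g$ ($Q{\left(g,d \right)} = - 53 g - 92 = -92 - 53 g$)
$\frac{1}{Q{\left(W{\left(4,-3 \right)},-42 \right)}} = \frac{1}{-92 - 53 \cdot 4 \left(1 + 2 \left(-3\right)\right)} = \frac{1}{-92 - 53 \cdot 4 \left(1 - 6\right)} = \frac{1}{-92 - 53 \cdot 4 \left(-5\right)} = \frac{1}{-92 - -1060} = \frac{1}{-92 + 1060} = \frac{1}{968}$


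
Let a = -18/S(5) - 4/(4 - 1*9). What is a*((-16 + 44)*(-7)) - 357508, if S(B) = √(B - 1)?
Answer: -1779504/5 ≈ -3.5590e+5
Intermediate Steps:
S(B) = √(-1 + B)
a = -41/5 (a = -18/√(-1 + 5) - 4/(4 - 1*9) = -18/(√4) - 4/(4 - 9) = -18/2 - 4/(-5) = -18*½ - 4*(-⅕) = -9 + ⅘ = -41/5 ≈ -8.2000)
a*((-16 + 44)*(-7)) - 357508 = -41*(-16 + 44)*(-7)/5 - 357508 = -1148*(-7)/5 - 357508 = -41/5*(-196) - 357508 = 8036/5 - 357508 = -1779504/5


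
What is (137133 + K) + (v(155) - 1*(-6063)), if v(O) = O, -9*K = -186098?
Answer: 1476257/9 ≈ 1.6403e+5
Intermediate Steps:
K = 186098/9 (K = -1/9*(-186098) = 186098/9 ≈ 20678.)
(137133 + K) + (v(155) - 1*(-6063)) = (137133 + 186098/9) + (155 - 1*(-6063)) = 1420295/9 + (155 + 6063) = 1420295/9 + 6218 = 1476257/9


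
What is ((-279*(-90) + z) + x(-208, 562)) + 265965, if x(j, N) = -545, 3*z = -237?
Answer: 290451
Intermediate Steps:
z = -79 (z = (⅓)*(-237) = -79)
((-279*(-90) + z) + x(-208, 562)) + 265965 = ((-279*(-90) - 79) - 545) + 265965 = ((25110 - 79) - 545) + 265965 = (25031 - 545) + 265965 = 24486 + 265965 = 290451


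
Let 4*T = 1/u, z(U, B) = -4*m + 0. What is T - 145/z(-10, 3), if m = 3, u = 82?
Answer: 11893/984 ≈ 12.086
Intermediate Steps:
z(U, B) = -12 (z(U, B) = -4*3 + 0 = -12 + 0 = -12)
T = 1/328 (T = (¼)/82 = (¼)*(1/82) = 1/328 ≈ 0.0030488)
T - 145/z(-10, 3) = 1/328 - 145/(-12) = 1/328 - 145*(-1/12) = 1/328 + 145/12 = 11893/984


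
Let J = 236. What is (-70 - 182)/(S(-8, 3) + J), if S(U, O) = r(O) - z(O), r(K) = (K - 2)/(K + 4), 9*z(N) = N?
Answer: -1323/1238 ≈ -1.0687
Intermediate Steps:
z(N) = N/9
r(K) = (-2 + K)/(4 + K)
S(U, O) = -O/9 + (-2 + O)/(4 + O) (S(U, O) = (-2 + O)/(4 + O) - O/9 = -O/9 + (-2 + O)/(4 + O))
(-70 - 182)/(S(-8, 3) + J) = (-70 - 182)/((-18 - 1*3² + 5*3)/(9*(4 + 3)) + 236) = -252/((⅑)*(-18 - 1*9 + 15)/7 + 236) = -252/((⅑)*(⅐)*(-18 - 9 + 15) + 236) = -252/((⅑)*(⅐)*(-12) + 236) = -252/(-4/21 + 236) = -252/4952/21 = -252*21/4952 = -1323/1238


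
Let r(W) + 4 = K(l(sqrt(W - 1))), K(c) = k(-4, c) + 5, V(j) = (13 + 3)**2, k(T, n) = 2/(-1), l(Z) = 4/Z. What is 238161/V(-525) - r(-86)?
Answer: 238417/256 ≈ 931.32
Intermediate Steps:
k(T, n) = -2 (k(T, n) = 2*(-1) = -2)
V(j) = 256 (V(j) = 16**2 = 256)
K(c) = 3 (K(c) = -2 + 5 = 3)
r(W) = -1 (r(W) = -4 + 3 = -1)
238161/V(-525) - r(-86) = 238161/256 - 1*(-1) = 238161*(1/256) + 1 = 238161/256 + 1 = 238417/256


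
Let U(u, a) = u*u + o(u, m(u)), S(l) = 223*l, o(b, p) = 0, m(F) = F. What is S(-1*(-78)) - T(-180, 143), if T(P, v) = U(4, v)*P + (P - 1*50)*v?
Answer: 53164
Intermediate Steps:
U(u, a) = u² (U(u, a) = u*u + 0 = u² + 0 = u²)
T(P, v) = 16*P + v*(-50 + P) (T(P, v) = 4²*P + (P - 1*50)*v = 16*P + (P - 50)*v = 16*P + (-50 + P)*v = 16*P + v*(-50 + P))
S(-1*(-78)) - T(-180, 143) = 223*(-1*(-78)) - (-50*143 + 16*(-180) - 180*143) = 223*78 - (-7150 - 2880 - 25740) = 17394 - 1*(-35770) = 17394 + 35770 = 53164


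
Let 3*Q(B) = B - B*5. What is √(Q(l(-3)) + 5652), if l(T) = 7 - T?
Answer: 2*√12687/3 ≈ 75.091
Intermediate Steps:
Q(B) = -4*B/3 (Q(B) = (B - B*5)/3 = (B - 5*B)/3 = (-4*B)/3 = -4*B/3)
√(Q(l(-3)) + 5652) = √(-4*(7 - 1*(-3))/3 + 5652) = √(-4*(7 + 3)/3 + 5652) = √(-4/3*10 + 5652) = √(-40/3 + 5652) = √(16916/3) = 2*√12687/3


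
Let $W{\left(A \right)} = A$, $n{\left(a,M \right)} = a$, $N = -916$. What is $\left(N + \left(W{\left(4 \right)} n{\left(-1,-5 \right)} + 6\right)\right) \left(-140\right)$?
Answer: $127960$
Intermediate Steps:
$\left(N + \left(W{\left(4 \right)} n{\left(-1,-5 \right)} + 6\right)\right) \left(-140\right) = \left(-916 + \left(4 \left(-1\right) + 6\right)\right) \left(-140\right) = \left(-916 + \left(-4 + 6\right)\right) \left(-140\right) = \left(-916 + 2\right) \left(-140\right) = \left(-914\right) \left(-140\right) = 127960$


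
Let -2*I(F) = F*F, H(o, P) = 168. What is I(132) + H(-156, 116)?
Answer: -8544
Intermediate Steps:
I(F) = -F²/2 (I(F) = -F*F/2 = -F²/2)
I(132) + H(-156, 116) = -½*132² + 168 = -½*17424 + 168 = -8712 + 168 = -8544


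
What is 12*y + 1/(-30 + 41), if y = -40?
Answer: -5279/11 ≈ -479.91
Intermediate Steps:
12*y + 1/(-30 + 41) = 12*(-40) + 1/(-30 + 41) = -480 + 1/11 = -5279/11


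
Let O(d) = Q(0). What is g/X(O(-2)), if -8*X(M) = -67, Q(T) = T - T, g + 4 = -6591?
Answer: -52760/67 ≈ -787.46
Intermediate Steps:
g = -6595 (g = -4 - 6591 = -6595)
Q(T) = 0
O(d) = 0
X(M) = 67/8 (X(M) = -⅛*(-67) = 67/8)
g/X(O(-2)) = -6595/67/8 = -6595*8/67 = -52760/67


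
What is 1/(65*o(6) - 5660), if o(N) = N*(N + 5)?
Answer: -1/1370 ≈ -0.00072993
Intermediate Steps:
o(N) = N*(5 + N)
1/(65*o(6) - 5660) = 1/(65*(6*(5 + 6)) - 5660) = 1/(65*(6*11) - 5660) = 1/(65*66 - 5660) = 1/(4290 - 5660) = 1/(-1370) = -1/1370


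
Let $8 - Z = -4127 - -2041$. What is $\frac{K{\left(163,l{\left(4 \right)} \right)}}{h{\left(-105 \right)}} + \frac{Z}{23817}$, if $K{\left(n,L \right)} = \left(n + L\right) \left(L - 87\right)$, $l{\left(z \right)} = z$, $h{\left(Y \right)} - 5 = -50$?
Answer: $\frac{110073889}{357255} \approx 308.11$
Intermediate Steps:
$Z = 2094$ ($Z = 8 - \left(-4127 - -2041\right) = 8 - \left(-4127 + 2041\right) = 8 - -2086 = 8 + 2086 = 2094$)
$h{\left(Y \right)} = -45$ ($h{\left(Y \right)} = 5 - 50 = -45$)
$K{\left(n,L \right)} = \left(-87 + L\right) \left(L + n\right)$ ($K{\left(n,L \right)} = \left(L + n\right) \left(-87 + L\right) = \left(-87 + L\right) \left(L + n\right)$)
$\frac{K{\left(163,l{\left(4 \right)} \right)}}{h{\left(-105 \right)}} + \frac{Z}{23817} = \frac{4^{2} - 348 - 14181 + 4 \cdot 163}{-45} + \frac{2094}{23817} = \left(16 - 348 - 14181 + 652\right) \left(- \frac{1}{45}\right) + 2094 \cdot \frac{1}{23817} = \left(-13861\right) \left(- \frac{1}{45}\right) + \frac{698}{7939} = \frac{13861}{45} + \frac{698}{7939} = \frac{110073889}{357255}$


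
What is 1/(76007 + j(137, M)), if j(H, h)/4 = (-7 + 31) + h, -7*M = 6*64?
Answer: 7/531185 ≈ 1.3178e-5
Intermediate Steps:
M = -384/7 (M = -6*64/7 = -⅐*384 = -384/7 ≈ -54.857)
j(H, h) = 96 + 4*h (j(H, h) = 4*((-7 + 31) + h) = 4*(24 + h) = 96 + 4*h)
1/(76007 + j(137, M)) = 1/(76007 + (96 + 4*(-384/7))) = 1/(76007 + (96 - 1536/7)) = 1/(76007 - 864/7) = 1/(531185/7) = 7/531185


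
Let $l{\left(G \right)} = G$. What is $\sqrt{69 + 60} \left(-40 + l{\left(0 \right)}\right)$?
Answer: $- 40 \sqrt{129} \approx -454.31$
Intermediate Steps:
$\sqrt{69 + 60} \left(-40 + l{\left(0 \right)}\right) = \sqrt{69 + 60} \left(-40 + 0\right) = \sqrt{129} \left(-40\right) = - 40 \sqrt{129}$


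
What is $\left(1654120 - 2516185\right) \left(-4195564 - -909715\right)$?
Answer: $2832615418185$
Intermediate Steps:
$\left(1654120 - 2516185\right) \left(-4195564 - -909715\right) = - 862065 \left(-4195564 + 909715\right) = \left(-862065\right) \left(-3285849\right) = 2832615418185$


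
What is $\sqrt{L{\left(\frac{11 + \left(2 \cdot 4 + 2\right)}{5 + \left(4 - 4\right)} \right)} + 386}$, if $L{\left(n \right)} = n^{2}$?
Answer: $\frac{\sqrt{10091}}{5} \approx 20.091$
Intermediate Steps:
$\sqrt{L{\left(\frac{11 + \left(2 \cdot 4 + 2\right)}{5 + \left(4 - 4\right)} \right)} + 386} = \sqrt{\left(\frac{11 + \left(2 \cdot 4 + 2\right)}{5 + \left(4 - 4\right)}\right)^{2} + 386} = \sqrt{\left(\frac{11 + \left(8 + 2\right)}{5 + 0}\right)^{2} + 386} = \sqrt{\left(\frac{11 + 10}{5}\right)^{2} + 386} = \sqrt{\left(21 \cdot \frac{1}{5}\right)^{2} + 386} = \sqrt{\left(\frac{21}{5}\right)^{2} + 386} = \sqrt{\frac{441}{25} + 386} = \sqrt{\frac{10091}{25}} = \frac{\sqrt{10091}}{5}$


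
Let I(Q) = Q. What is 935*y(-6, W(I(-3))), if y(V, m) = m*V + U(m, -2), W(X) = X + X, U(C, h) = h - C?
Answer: 37400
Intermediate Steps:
W(X) = 2*X
y(V, m) = -2 - m + V*m (y(V, m) = m*V + (-2 - m) = V*m + (-2 - m) = -2 - m + V*m)
935*y(-6, W(I(-3))) = 935*(-2 - 2*(-3) - 12*(-3)) = 935*(-2 - 1*(-6) - 6*(-6)) = 935*(-2 + 6 + 36) = 935*40 = 37400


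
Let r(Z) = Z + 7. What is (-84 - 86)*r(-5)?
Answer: -340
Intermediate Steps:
r(Z) = 7 + Z
(-84 - 86)*r(-5) = (-84 - 86)*(7 - 5) = -170*2 = -340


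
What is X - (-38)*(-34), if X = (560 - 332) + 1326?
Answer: 262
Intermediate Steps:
X = 1554 (X = 228 + 1326 = 1554)
X - (-38)*(-34) = 1554 - (-38)*(-34) = 1554 - 1*1292 = 1554 - 1292 = 262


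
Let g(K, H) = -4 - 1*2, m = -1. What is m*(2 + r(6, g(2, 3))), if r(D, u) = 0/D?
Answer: -2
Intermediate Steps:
g(K, H) = -6 (g(K, H) = -4 - 2 = -6)
r(D, u) = 0
m*(2 + r(6, g(2, 3))) = -(2 + 0) = -1*2 = -2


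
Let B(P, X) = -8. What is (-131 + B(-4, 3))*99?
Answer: -13761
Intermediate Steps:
(-131 + B(-4, 3))*99 = (-131 - 8)*99 = -139*99 = -13761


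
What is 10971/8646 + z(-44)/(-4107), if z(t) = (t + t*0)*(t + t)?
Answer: 3860195/11836374 ≈ 0.32613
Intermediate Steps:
z(t) = 2*t² (z(t) = (t + 0)*(2*t) = t*(2*t) = 2*t²)
10971/8646 + z(-44)/(-4107) = 10971/8646 + (2*(-44)²)/(-4107) = 10971*(1/8646) + (2*1936)*(-1/4107) = 3657/2882 + 3872*(-1/4107) = 3657/2882 - 3872/4107 = 3860195/11836374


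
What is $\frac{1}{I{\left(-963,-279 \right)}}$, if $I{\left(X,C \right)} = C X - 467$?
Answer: $\frac{1}{268210} \approx 3.7284 \cdot 10^{-6}$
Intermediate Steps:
$I{\left(X,C \right)} = -467 + C X$
$\frac{1}{I{\left(-963,-279 \right)}} = \frac{1}{-467 - -268677} = \frac{1}{-467 + 268677} = \frac{1}{268210}$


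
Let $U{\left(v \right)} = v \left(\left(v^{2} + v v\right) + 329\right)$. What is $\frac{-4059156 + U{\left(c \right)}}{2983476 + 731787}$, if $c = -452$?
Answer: $- \frac{188898680}{3715263} \approx -50.844$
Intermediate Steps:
$U{\left(v \right)} = v \left(329 + 2 v^{2}\right)$ ($U{\left(v \right)} = v \left(\left(v^{2} + v^{2}\right) + 329\right) = v \left(2 v^{2} + 329\right) = v \left(329 + 2 v^{2}\right)$)
$\frac{-4059156 + U{\left(c \right)}}{2983476 + 731787} = \frac{-4059156 - 452 \left(329 + 2 \left(-452\right)^{2}\right)}{2983476 + 731787} = \frac{-4059156 - 452 \left(329 + 2 \cdot 204304\right)}{3715263} = \left(-4059156 - 452 \left(329 + 408608\right)\right) \frac{1}{3715263} = \left(-4059156 - 184839524\right) \frac{1}{3715263} = \left(-188898680\right) \frac{1}{3715263} = - \frac{188898680}{3715263}$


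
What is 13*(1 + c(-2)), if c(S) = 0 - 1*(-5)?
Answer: 78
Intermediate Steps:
c(S) = 5 (c(S) = 0 + 5 = 5)
13*(1 + c(-2)) = 13*(1 + 5) = 13*6 = 78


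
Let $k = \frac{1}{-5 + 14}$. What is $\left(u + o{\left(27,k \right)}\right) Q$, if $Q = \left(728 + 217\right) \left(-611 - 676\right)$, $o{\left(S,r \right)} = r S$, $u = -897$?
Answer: $1087296210$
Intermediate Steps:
$k = \frac{1}{9} \approx 0.11111$
$o{\left(S,r \right)} = S r$
$Q = -1216215$ ($Q = 945 \left(-1287\right) = -1216215$)
$\left(u + o{\left(27,k \right)}\right) Q = \left(-897 + 27 \cdot \frac{1}{9}\right) \left(-1216215\right) = \left(-897 + 3\right) \left(-1216215\right) = \left(-894\right) \left(-1216215\right) = 1087296210$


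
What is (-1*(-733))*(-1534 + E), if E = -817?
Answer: -1723283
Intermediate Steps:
(-1*(-733))*(-1534 + E) = (-1*(-733))*(-1534 - 817) = 733*(-2351) = -1723283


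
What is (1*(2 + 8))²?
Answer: 100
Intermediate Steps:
(1*(2 + 8))² = (1*10)² = 10² = 100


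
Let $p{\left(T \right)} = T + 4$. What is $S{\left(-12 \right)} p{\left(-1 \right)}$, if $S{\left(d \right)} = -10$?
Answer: $-30$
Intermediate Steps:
$p{\left(T \right)} = 4 + T$
$S{\left(-12 \right)} p{\left(-1 \right)} = - 10 \left(4 - 1\right) = \left(-10\right) 3 = -30$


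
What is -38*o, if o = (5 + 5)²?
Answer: -3800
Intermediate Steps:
o = 100 (o = 10² = 100)
-38*o = -38*100 = -3800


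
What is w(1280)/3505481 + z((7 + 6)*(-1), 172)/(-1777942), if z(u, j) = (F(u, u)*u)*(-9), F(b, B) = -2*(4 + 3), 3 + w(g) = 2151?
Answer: 4780498647/3116270950051 ≈ 0.0015340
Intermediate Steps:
w(g) = 2148 (w(g) = -3 + 2151 = 2148)
F(b, B) = -14 (F(b, B) = -2*7 = -14)
z(u, j) = 126*u (z(u, j) = -14*u*(-9) = 126*u)
w(1280)/3505481 + z((7 + 6)*(-1), 172)/(-1777942) = 2148/3505481 + (126*((7 + 6)*(-1)))/(-1777942) = 2148*(1/3505481) + (126*(13*(-1)))*(-1/1777942) = 2148/3505481 + (126*(-13))*(-1/1777942) = 2148/3505481 - 1638*(-1/1777942) = 2148/3505481 + 819/888971 = 4780498647/3116270950051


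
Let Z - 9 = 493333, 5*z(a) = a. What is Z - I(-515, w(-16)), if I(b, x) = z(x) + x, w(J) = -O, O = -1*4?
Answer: 2466686/5 ≈ 4.9334e+5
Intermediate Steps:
z(a) = a/5
O = -4
Z = 493342 (Z = 9 + 493333 = 493342)
w(J) = 4 (w(J) = -1*(-4) = 4)
I(b, x) = 6*x/5 (I(b, x) = x/5 + x = 6*x/5)
Z - I(-515, w(-16)) = 493342 - 6*4/5 = 493342 - 1*24/5 = 493342 - 24/5 = 2466686/5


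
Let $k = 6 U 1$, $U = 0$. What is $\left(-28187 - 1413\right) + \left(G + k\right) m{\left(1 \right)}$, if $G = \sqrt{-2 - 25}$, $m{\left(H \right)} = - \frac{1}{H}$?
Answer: $-29600 - 3 i \sqrt{3} \approx -29600.0 - 5.1962 i$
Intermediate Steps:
$k = 0$ ($k = 6 \cdot 0 \cdot 1 = 0 \cdot 1 = 0$)
$G = 3 i \sqrt{3}$ ($G = \sqrt{-27} = 3 i \sqrt{3} \approx 5.1962 i$)
$\left(-28187 - 1413\right) + \left(G + k\right) m{\left(1 \right)} = \left(-28187 - 1413\right) + \left(3 i \sqrt{3} + 0\right) \left(- 1^{-1}\right) = -29600 + 3 i \sqrt{3} \left(\left(-1\right) 1\right) = -29600 + 3 i \sqrt{3} \left(-1\right) = -29600 - 3 i \sqrt{3}$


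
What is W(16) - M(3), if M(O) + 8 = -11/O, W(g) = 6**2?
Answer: 143/3 ≈ 47.667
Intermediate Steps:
W(g) = 36
M(O) = -8 - 11/O
W(16) - M(3) = 36 - (-8 - 11/3) = 36 - 1*(-35/3) = 36 + 35/3 = 143/3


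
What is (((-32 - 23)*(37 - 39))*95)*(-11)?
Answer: -114950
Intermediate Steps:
(((-32 - 23)*(37 - 39))*95)*(-11) = (-55*(-2)*95)*(-11) = (110*95)*(-11) = 10450*(-11) = -114950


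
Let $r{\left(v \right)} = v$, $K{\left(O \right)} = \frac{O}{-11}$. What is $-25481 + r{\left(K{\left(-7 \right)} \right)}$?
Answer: $- \frac{280284}{11} \approx -25480.0$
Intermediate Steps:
$K{\left(O \right)} = - \frac{O}{11}$ ($K{\left(O \right)} = O \left(- \frac{1}{11}\right) = - \frac{O}{11}$)
$-25481 + r{\left(K{\left(-7 \right)} \right)} = -25481 - - \frac{7}{11} = -25481 + \frac{7}{11} = - \frac{280284}{11}$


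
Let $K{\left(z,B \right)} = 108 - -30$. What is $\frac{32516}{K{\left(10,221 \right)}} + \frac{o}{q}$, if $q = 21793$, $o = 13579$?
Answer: $\frac{9601285}{40641} \approx 236.25$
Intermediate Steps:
$K{\left(z,B \right)} = 138$ ($K{\left(z,B \right)} = 108 + 30 = 138$)
$\frac{32516}{K{\left(10,221 \right)}} + \frac{o}{q} = \frac{32516}{138} + \frac{13579}{21793} = 32516 \cdot \frac{1}{138} + 13579 \cdot \frac{1}{21793} = \frac{16258}{69} + \frac{367}{589} = \frac{9601285}{40641}$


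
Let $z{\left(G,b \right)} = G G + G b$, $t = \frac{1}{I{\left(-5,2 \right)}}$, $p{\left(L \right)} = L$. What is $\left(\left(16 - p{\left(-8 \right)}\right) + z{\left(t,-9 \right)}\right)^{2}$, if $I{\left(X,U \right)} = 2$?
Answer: $\frac{6241}{16} \approx 390.06$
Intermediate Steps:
$t = \frac{1}{2} \approx 0.5$
$z{\left(G,b \right)} = G^{2} + G b$
$\left(\left(16 - p{\left(-8 \right)}\right) + z{\left(t,-9 \right)}\right)^{2} = \left(\left(16 - -8\right) + \frac{\frac{1}{2} - 9}{2}\right)^{2} = \left(\left(16 + 8\right) + \frac{1}{2} \left(- \frac{17}{2}\right)\right)^{2} = \left(24 - \frac{17}{4}\right)^{2} = \left(\frac{79}{4}\right)^{2} = \frac{6241}{16}$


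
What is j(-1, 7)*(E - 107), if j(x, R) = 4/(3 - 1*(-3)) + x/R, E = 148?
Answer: 451/21 ≈ 21.476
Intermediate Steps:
j(x, R) = ⅔ + x/R (j(x, R) = 4/(3 + 3) + x/R = 4/6 + x/R = 4*(⅙) + x/R = ⅔ + x/R)
j(-1, 7)*(E - 107) = (⅔ - 1/7)*(148 - 107) = (⅔ - 1*⅐)*41 = (⅔ - ⅐)*41 = (11/21)*41 = 451/21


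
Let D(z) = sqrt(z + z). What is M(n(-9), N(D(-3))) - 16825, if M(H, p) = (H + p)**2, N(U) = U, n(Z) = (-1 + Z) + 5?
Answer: -16825 + (5 - I*sqrt(6))**2 ≈ -16806.0 - 24.495*I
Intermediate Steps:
D(z) = sqrt(2)*sqrt(z) (D(z) = sqrt(2*z) = sqrt(2)*sqrt(z))
n(Z) = 4 + Z
M(n(-9), N(D(-3))) - 16825 = ((4 - 9) + sqrt(2)*sqrt(-3))**2 - 16825 = (-5 + sqrt(2)*(I*sqrt(3)))**2 - 16825 = (-5 + I*sqrt(6))**2 - 16825 = -16825 + (-5 + I*sqrt(6))**2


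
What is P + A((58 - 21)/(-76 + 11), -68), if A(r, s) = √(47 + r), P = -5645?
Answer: -5645 + √196170/65 ≈ -5638.2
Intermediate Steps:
P + A((58 - 21)/(-76 + 11), -68) = -5645 + √(47 + (58 - 21)/(-76 + 11)) = -5645 + √(47 + 37/(-65)) = -5645 + √(47 + 37*(-1/65)) = -5645 + √(47 - 37/65) = -5645 + √(3018/65) = -5645 + √196170/65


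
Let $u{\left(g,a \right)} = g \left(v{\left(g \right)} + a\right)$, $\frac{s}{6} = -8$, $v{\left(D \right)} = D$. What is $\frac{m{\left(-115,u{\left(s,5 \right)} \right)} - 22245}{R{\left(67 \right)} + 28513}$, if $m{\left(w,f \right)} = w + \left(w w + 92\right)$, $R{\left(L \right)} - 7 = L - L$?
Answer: $- \frac{9043}{28520} \approx -0.31708$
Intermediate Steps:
$s = -48$ ($s = 6 \left(-8\right) = -48$)
$R{\left(L \right)} = 7$ ($R{\left(L \right)} = 7 + \left(L - L\right) = 7 + 0 = 7$)
$u{\left(g,a \right)} = g \left(a + g\right)$ ($u{\left(g,a \right)} = g \left(g + a\right) = g \left(a + g\right)$)
$m{\left(w,f \right)} = 92 + w + w^{2}$ ($m{\left(w,f \right)} = w + \left(w^{2} + 92\right) = w + \left(92 + w^{2}\right) = 92 + w + w^{2}$)
$\frac{m{\left(-115,u{\left(s,5 \right)} \right)} - 22245}{R{\left(67 \right)} + 28513} = \frac{\left(92 - 115 + \left(-115\right)^{2}\right) - 22245}{7 + 28513} = \frac{\left(92 - 115 + 13225\right) - 22245}{28520} = \left(13202 - 22245\right) \frac{1}{28520} = \left(-9043\right) \frac{1}{28520} = - \frac{9043}{28520}$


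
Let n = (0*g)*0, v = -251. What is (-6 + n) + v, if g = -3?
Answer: -257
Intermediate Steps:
n = 0 (n = (0*(-3))*0 = 0*0 = 0)
(-6 + n) + v = (-6 + 0) - 251 = -6 - 251 = -257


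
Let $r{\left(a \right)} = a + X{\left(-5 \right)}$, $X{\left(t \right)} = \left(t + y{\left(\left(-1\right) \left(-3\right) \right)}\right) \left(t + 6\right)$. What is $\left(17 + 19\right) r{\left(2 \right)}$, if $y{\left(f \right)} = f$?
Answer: $0$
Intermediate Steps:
$X{\left(t \right)} = \left(3 + t\right) \left(6 + t\right)$ ($X{\left(t \right)} = \left(t - -3\right) \left(t + 6\right) = \left(t + 3\right) \left(6 + t\right) = \left(3 + t\right) \left(6 + t\right)$)
$r{\left(a \right)} = -2 + a$ ($r{\left(a \right)} = a + \left(18 + \left(-5\right)^{2} + 9 \left(-5\right)\right) = a + \left(18 + 25 - 45\right) = a - 2 = -2 + a$)
$\left(17 + 19\right) r{\left(2 \right)} = \left(17 + 19\right) \left(-2 + 2\right) = 36 \cdot 0 = 0$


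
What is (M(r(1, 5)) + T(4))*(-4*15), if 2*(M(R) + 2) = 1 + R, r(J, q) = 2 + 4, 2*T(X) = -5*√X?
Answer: 210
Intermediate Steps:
T(X) = -5*√X/2 (T(X) = (-5*√X)/2 = -5*√X/2)
r(J, q) = 6
M(R) = -3/2 + R/2 (M(R) = -2 + (1 + R)/2 = -2 + (½ + R/2) = -3/2 + R/2)
(M(r(1, 5)) + T(4))*(-4*15) = ((-3/2 + (½)*6) - 5*√4/2)*(-4*15) = ((-3/2 + 3) - 5/2*2)*(-60) = (3/2 - 5)*(-60) = -7/2*(-60) = 210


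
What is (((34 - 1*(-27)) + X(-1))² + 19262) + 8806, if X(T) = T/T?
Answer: 31912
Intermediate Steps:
X(T) = 1
(((34 - 1*(-27)) + X(-1))² + 19262) + 8806 = (((34 - 1*(-27)) + 1)² + 19262) + 8806 = (((34 + 27) + 1)² + 19262) + 8806 = ((61 + 1)² + 19262) + 8806 = (62² + 19262) + 8806 = (3844 + 19262) + 8806 = 23106 + 8806 = 31912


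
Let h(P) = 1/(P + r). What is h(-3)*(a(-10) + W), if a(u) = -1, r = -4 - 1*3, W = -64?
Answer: 13/2 ≈ 6.5000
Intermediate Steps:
r = -7 (r = -4 - 3 = -7)
h(P) = 1/(-7 + P) (h(P) = 1/(P - 7) = 1/(-7 + P))
h(-3)*(a(-10) + W) = (-1 - 64)/(-7 - 3) = -65/(-10) = -⅒*(-65) = 13/2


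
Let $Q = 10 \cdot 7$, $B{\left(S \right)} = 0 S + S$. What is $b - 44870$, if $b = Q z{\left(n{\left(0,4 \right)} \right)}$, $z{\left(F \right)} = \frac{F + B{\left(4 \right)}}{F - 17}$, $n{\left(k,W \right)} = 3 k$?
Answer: $- \frac{763070}{17} \approx -44887.0$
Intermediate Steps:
$B{\left(S \right)} = S$ ($B{\left(S \right)} = 0 + S = S$)
$z{\left(F \right)} = \frac{4 + F}{-17 + F}$ ($z{\left(F \right)} = \frac{F + 4}{F - 17} = \frac{4 + F}{-17 + F}$)
$Q = 70$
$b = - \frac{280}{17}$ ($b = 70 \frac{4 + 3 \cdot 0}{-17 + 3 \cdot 0} = 70 \frac{4 + 0}{-17 + 0} = 70 \frac{1}{-17} \cdot 4 = 70 \left(\left(- \frac{1}{17}\right) 4\right) = 70 \left(- \frac{4}{17}\right) = - \frac{280}{17} \approx -16.471$)
$b - 44870 = - \frac{280}{17} - 44870 = - \frac{763070}{17}$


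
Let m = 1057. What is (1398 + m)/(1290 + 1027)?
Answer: 2455/2317 ≈ 1.0596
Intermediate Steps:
(1398 + m)/(1290 + 1027) = (1398 + 1057)/(1290 + 1027) = 2455/2317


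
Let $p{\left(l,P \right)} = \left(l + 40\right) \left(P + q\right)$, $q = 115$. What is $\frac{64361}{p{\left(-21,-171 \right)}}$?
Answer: $- \frac{64361}{1064} \approx -60.49$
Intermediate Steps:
$p{\left(l,P \right)} = \left(40 + l\right) \left(115 + P\right)$ ($p{\left(l,P \right)} = \left(l + 40\right) \left(P + 115\right) = \left(40 + l\right) \left(115 + P\right)$)
$\frac{64361}{p{\left(-21,-171 \right)}} = \frac{64361}{4600 + 40 \left(-171\right) + 115 \left(-21\right) - -3591} = \frac{64361}{4600 - 6840 - 2415 + 3591} = \frac{64361}{-1064} = 64361 \left(- \frac{1}{1064}\right) = - \frac{64361}{1064}$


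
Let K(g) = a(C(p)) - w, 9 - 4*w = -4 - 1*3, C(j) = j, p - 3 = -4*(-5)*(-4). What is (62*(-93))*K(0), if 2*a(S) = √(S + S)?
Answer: 23064 - 2883*I*√154 ≈ 23064.0 - 35777.0*I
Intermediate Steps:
p = -77 (p = 3 - 4*(-5)*(-4) = 3 + 20*(-4) = 3 - 80 = -77)
a(S) = √2*√S/2 (a(S) = √(S + S)/2 = √(2*S)/2 = (√2*√S)/2 = √2*√S/2)
w = 4 (w = 9/4 - (-4 - 1*3)/4 = 9/4 - (-4 - 3)/4 = 9/4 - ¼*(-7) = 9/4 + 7/4 = 4)
K(g) = -4 + I*√154/2 (K(g) = √2*√(-77)/2 - 1*4 = √2*(I*√77)/2 - 4 = I*√154/2 - 4 = -4 + I*√154/2)
(62*(-93))*K(0) = (62*(-93))*(-4 + I*√154/2) = -5766*(-4 + I*√154/2) = 23064 - 2883*I*√154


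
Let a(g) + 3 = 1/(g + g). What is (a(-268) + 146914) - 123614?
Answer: 12487191/536 ≈ 23297.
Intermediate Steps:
a(g) = -3 + 1/(2*g) (a(g) = -3 + 1/(g + g) = -3 + 1/(2*g))
(a(-268) + 146914) - 123614 = ((-3 + (½)/(-268)) + 146914) - 123614 = ((-3 + (½)*(-1/268)) + 146914) - 123614 = ((-3 - 1/536) + 146914) - 123614 = (-1609/536 + 146914) - 123614 = 78744295/536 - 123614 = 12487191/536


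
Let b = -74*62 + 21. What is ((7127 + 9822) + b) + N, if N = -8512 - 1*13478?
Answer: -9608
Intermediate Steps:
N = -21990 (N = -8512 - 13478 = -21990)
b = -4567 (b = -4588 + 21 = -4567)
((7127 + 9822) + b) + N = ((7127 + 9822) - 4567) - 21990 = (16949 - 4567) - 21990 = 12382 - 21990 = -9608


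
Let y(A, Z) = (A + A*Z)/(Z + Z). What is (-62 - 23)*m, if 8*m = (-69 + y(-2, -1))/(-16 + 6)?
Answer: -1173/16 ≈ -73.313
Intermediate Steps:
y(A, Z) = (A + A*Z)/(2*Z) (y(A, Z) = (A + A*Z)/((2*Z)) = (A + A*Z)*(1/(2*Z)) = (A + A*Z)/(2*Z))
m = 69/80 (m = ((-69 + (1/2)*(-2)*(1 - 1)/(-1))/(-16 + 6))/8 = ((-69 + (1/2)*(-2)*(-1)*0)/(-10))/8 = ((-69 + 0)*(-1/10))/8 = (-69*(-1/10))/8 = (1/8)*(69/10) = 69/80 ≈ 0.86250)
(-62 - 23)*m = (-62 - 23)*(69/80) = -85*69/80 = -1173/16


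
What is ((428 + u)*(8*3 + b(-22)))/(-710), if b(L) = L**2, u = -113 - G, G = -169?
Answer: -122936/355 ≈ -346.30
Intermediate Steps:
u = 56 (u = -113 - 1*(-169) = -113 + 169 = 56)
((428 + u)*(8*3 + b(-22)))/(-710) = ((428 + 56)*(8*3 + (-22)**2))/(-710) = (484*(24 + 484))*(-1/710) = (484*508)*(-1/710) = 245872*(-1/710) = -122936/355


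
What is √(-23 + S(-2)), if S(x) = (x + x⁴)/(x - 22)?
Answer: I*√849/6 ≈ 4.8563*I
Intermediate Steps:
S(x) = (x + x⁴)/(-22 + x)
√(-23 + S(-2)) = √(-23 + (-2 + (-2)⁴)/(-22 - 2)) = √(-23 + (-2 + 16)/(-24)) = √(-23 - 1/24*14) = √(-23 - 7/12) = √(-283/12) = I*√849/6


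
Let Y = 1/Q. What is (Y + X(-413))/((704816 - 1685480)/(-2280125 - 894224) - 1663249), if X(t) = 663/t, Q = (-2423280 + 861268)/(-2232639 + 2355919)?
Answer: 862255240546001/851503210332900065143 ≈ 1.0126e-6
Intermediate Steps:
Q = -390503/30820 (Q = -1562012/123280 = -1562012*1/123280 = -390503/30820 ≈ -12.670)
Y = -30820/390503 (Y = 1/(-390503/30820) = -30820/390503 ≈ -0.078924)
(Y + X(-413))/((704816 - 1685480)/(-2280125 - 894224) - 1663249) = (-30820/390503 + 663/(-413))/((704816 - 1685480)/(-2280125 - 894224) - 1663249) = (-30820/390503 + 663*(-1/413))/(-980664/(-3174349) - 1663249) = (-30820/390503 - 663/413)/(-980664*(-1/3174349) - 1663249) = -271632149/(161277739*(980664/3174349 - 1663249)) = -271632149/(161277739*(-5279731819237/3174349)) = -271632149/161277739*(-3174349/5279731819237) = 862255240546001/851503210332900065143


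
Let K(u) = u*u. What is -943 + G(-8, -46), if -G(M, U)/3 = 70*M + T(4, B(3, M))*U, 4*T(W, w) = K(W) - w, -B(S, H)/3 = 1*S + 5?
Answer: 2117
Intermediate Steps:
K(u) = u²
B(S, H) = -15 - 3*S (B(S, H) = -3*(1*S + 5) = -3*(S + 5) = -3*(5 + S) = -15 - 3*S)
T(W, w) = -w/4 + W²/4 (T(W, w) = (W² - w)/4 = -w/4 + W²/4)
G(M, U) = -210*M - 30*U (G(M, U) = -3*(70*M + (-(-15 - 3*3)/4 + (¼)*4²)*U) = -3*(70*M + (-(-15 - 9)/4 + (¼)*16)*U) = -3*(70*M + (-¼*(-24) + 4)*U) = -3*(70*M + (6 + 4)*U) = -3*(70*M + 10*U) = -3*(10*U + 70*M) = -210*M - 30*U)
-943 + G(-8, -46) = -943 + (-210*(-8) - 30*(-46)) = -943 + (1680 + 1380) = -943 + 3060 = 2117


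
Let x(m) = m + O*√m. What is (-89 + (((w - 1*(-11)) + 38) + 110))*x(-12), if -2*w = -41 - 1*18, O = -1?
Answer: -1194 - 199*I*√3 ≈ -1194.0 - 344.68*I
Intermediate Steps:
w = 59/2 (w = -(-41 - 1*18)/2 = -(-41 - 18)/2 = -½*(-59) = 59/2 ≈ 29.500)
x(m) = m - √m
(-89 + (((w - 1*(-11)) + 38) + 110))*x(-12) = (-89 + (((59/2 - 1*(-11)) + 38) + 110))*(-12 - √(-12)) = (-89 + (((59/2 + 11) + 38) + 110))*(-12 - 2*I*√3) = (-89 + ((81/2 + 38) + 110))*(-12 - 2*I*√3) = (-89 + (157/2 + 110))*(-12 - 2*I*√3) = (-89 + 377/2)*(-12 - 2*I*√3) = 199*(-12 - 2*I*√3)/2 = -1194 - 199*I*√3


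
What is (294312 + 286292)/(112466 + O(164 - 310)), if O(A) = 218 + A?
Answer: 290302/56269 ≈ 5.1592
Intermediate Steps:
(294312 + 286292)/(112466 + O(164 - 310)) = (294312 + 286292)/(112466 + (218 + (164 - 310))) = 580604/(112466 + (218 - 146)) = 580604/(112466 + 72) = 580604/112538 = 580604*(1/112538) = 290302/56269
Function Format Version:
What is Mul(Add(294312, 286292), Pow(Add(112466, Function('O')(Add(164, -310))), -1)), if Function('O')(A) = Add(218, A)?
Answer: Rational(290302, 56269) ≈ 5.1592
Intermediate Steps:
Mul(Add(294312, 286292), Pow(Add(112466, Function('O')(Add(164, -310))), -1)) = Mul(Add(294312, 286292), Pow(Add(112466, Add(218, Add(164, -310))), -1)) = Mul(580604, Pow(Add(112466, Add(218, -146)), -1)) = Mul(580604, Pow(Add(112466, 72), -1)) = Mul(580604, Pow(112538, -1)) = Mul(580604, Rational(1, 112538)) = Rational(290302, 56269)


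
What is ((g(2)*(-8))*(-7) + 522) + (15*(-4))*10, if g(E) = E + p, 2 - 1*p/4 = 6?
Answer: -862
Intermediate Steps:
p = -16 (p = 8 - 4*6 = 8 - 24 = -16)
g(E) = -16 + E (g(E) = E - 16 = -16 + E)
((g(2)*(-8))*(-7) + 522) + (15*(-4))*10 = (((-16 + 2)*(-8))*(-7) + 522) + (15*(-4))*10 = (-14*(-8)*(-7) + 522) - 60*10 = (112*(-7) + 522) - 600 = (-784 + 522) - 600 = -262 - 600 = -862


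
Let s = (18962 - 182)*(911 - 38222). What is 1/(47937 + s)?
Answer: -1/700652643 ≈ -1.4272e-9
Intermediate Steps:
s = -700700580 (s = 18780*(-37311) = -700700580)
1/(47937 + s) = 1/(47937 - 700700580) = 1/(-700652643) = -1/700652643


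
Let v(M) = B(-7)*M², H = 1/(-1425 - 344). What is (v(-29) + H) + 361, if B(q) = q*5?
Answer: -51431907/1769 ≈ -29074.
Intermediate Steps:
H = -1/1769 (H = 1/(-1769) = -1/1769 ≈ -0.00056529)
B(q) = 5*q
v(M) = -35*M² (v(M) = (5*(-7))*M² = -35*M²)
(v(-29) + H) + 361 = (-35*(-29)² - 1/1769) + 361 = (-35*841 - 1/1769) + 361 = (-29435 - 1/1769) + 361 = -52070516/1769 + 361 = -51431907/1769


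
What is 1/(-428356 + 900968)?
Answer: 1/472612 ≈ 2.1159e-6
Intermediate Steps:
1/(-428356 + 900968) = 1/472612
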